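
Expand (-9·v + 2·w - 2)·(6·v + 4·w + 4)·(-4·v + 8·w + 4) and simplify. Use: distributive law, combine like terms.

(-9·v + 2·w - 2)·(6·v + 4·w + 4)·(-4·v + 8·w + 4)
= (-54·v^2 - 36·v·w - 36·v + 12·v·w + 8·w^2 + 8·w - 12·v - 8·w - 8)·(-4·v + 8·w + 4)    [distributive law]
= (-54·v^2 - 24·v·w - 48·v + 8·w^2 - 8)·(-4·v + 8·w + 4)    [combine like terms]
= 216·v^3 - 432·v^2·w - 216·v^2 + 96·v^2·w - 192·v·w^2 - 96·v·w + 192·v^2 - 384·v·w - 192·v - 32·v·w^2 + 64·w^3 + 32·w^2 + 32·v - 64·w - 32    [distributive law]
= 216·v^3 - 336·v^2·w - 24·v^2 - 224·v·w^2 - 480·v·w - 160·v + 64·w^3 + 32·w^2 - 64·w - 32    [combine like terms]

216·v^3 - 336·v^2·w - 24·v^2 - 224·v·w^2 - 480·v·w - 160·v + 64·w^3 + 32·w^2 - 64·w - 32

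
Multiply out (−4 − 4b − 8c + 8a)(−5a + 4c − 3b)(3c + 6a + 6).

396ac − 120a^2 + 120a − 240c^2 − 96c + 84bc + 48ab + 72b + 36abc − 24a^2b + 24bc^2 + 36b^2c + 72ab^2 + 72b^2 + 24ac^2 + 312a^2c − 96c^3 − 240a^3

(−4 − 4b − 8c + 8a)(−5a + 4c − 3b)(3c + 6a + 6)
= (20a − 16c + 12b + 20ab − 16bc + 12b^2 + 40ac − 32c^2 + 24bc − 40a^2 + 32ac − 24ab)(3c + 6a + 6)    [distributive law]
= (20a − 16c + 12b − 4ab + 8bc + 12b^2 + 72ac − 32c^2 − 40a^2)(3c + 6a + 6)    [combine like terms]
= 60ac + 120a^2 + 120a − 48c^2 − 96ac − 96c + 36bc + 72ab + 72b − 12abc − 24a^2b − 24ab + 24bc^2 + 48abc + 48bc + 36b^2c + 72ab^2 + 72b^2 + 216ac^2 + 432a^2c + 432ac − 96c^3 − 192ac^2 − 192c^2 − 120a^2c − 240a^3 − 240a^2    [distributive law]
= 396ac − 120a^2 + 120a − 240c^2 − 96c + 84bc + 48ab + 72b + 36abc − 24a^2b + 24bc^2 + 36b^2c + 72ab^2 + 72b^2 + 24ac^2 + 312a^2c − 96c^3 − 240a^3    [combine like terms]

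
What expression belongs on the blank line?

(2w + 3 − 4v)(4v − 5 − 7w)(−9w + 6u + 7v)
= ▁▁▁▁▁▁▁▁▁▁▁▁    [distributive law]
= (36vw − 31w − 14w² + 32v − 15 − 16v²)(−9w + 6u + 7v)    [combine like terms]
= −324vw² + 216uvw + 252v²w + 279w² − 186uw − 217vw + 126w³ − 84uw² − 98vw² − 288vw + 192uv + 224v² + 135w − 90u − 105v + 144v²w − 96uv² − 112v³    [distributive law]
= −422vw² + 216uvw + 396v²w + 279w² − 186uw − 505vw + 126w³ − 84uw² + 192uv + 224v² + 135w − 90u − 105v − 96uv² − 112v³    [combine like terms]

Applying distributive law to the line above:

(8vw − 10w − 14w² + 12v − 15 − 21w − 16v² + 20v + 28vw)(−9w + 6u + 7v)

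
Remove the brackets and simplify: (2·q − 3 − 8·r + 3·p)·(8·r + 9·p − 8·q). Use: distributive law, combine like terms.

(2·q − 3 − 8·r + 3·p)·(8·r + 9·p − 8·q)
= 16·q·r + 18·p·q − 16·q^2 − 24·r − 27·p + 24·q − 64·r^2 − 72·p·r + 64·q·r + 24·p·r + 27·p^2 − 24·p·q    [distributive law]
= 80·q·r − 6·p·q − 16·q^2 − 24·r − 27·p + 24·q − 64·r^2 − 48·p·r + 27·p^2    [combine like terms]

80·q·r − 6·p·q − 16·q^2 − 24·r − 27·p + 24·q − 64·r^2 − 48·p·r + 27·p^2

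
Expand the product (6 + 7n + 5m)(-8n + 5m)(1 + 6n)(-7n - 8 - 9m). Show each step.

(6 + 7n + 5m)(-8n + 5m)(1 + 6n)(-7n - 8 - 9m)
= (-48n + 30m - 56n² + 35mn - 40mn + 25m²)(1 + 6n)(-7n - 8 - 9m)    [distributive law]
= (-48n + 30m - 56n² - 5mn + 25m²)(1 + 6n)(-7n - 8 - 9m)    [combine like terms]
= (-48n - 288n² + 30m + 180mn - 56n² - 336n³ - 5mn - 30mn² + 25m² + 150m²n)(-7n - 8 - 9m)    [distributive law]
= (-48n - 344n² + 30m + 175mn - 336n³ - 30mn² + 25m² + 150m²n)(-7n - 8 - 9m)    [combine like terms]
= 336n² + 384n + 432mn + 2408n³ + 2752n² + 3096mn² - 210mn - 240m - 270m² - 1225mn² - 1400mn - 1575m²n + 2352n⁴ + 2688n³ + 3024mn³ + 210mn³ + 240mn² + 270m²n² - 175m²n - 200m² - 225m³ - 1050m²n² - 1200m²n - 1350m³n    [distributive law]
= 3088n² + 384n - 1178mn + 5096n³ + 2111mn² - 240m - 470m² - 2950m²n + 2352n⁴ + 3234mn³ - 780m²n² - 225m³ - 1350m³n    [combine like terms]

3088n² + 384n - 1178mn + 5096n³ + 2111mn² - 240m - 470m² - 2950m²n + 2352n⁴ + 3234mn³ - 780m²n² - 225m³ - 1350m³n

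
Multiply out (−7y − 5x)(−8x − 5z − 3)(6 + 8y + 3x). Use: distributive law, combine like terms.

519xy + 448xy² + 488x²y + 210yz + 280y²z + 305xyz + 126y + 168y² + 285x² + 120x³ + 150xz + 75x²z + 90x

(−7y − 5x)(−8x − 5z − 3)(6 + 8y + 3x)
= (56xy + 35yz + 21y + 40x² + 25xz + 15x)(6 + 8y + 3x)    [distributive law]
= 336xy + 448xy² + 168x²y + 210yz + 280y²z + 105xyz + 126y + 168y² + 63xy + 240x² + 320x²y + 120x³ + 150xz + 200xyz + 75x²z + 90x + 120xy + 45x²    [distributive law]
= 519xy + 448xy² + 488x²y + 210yz + 280y²z + 305xyz + 126y + 168y² + 285x² + 120x³ + 150xz + 75x²z + 90x    [combine like terms]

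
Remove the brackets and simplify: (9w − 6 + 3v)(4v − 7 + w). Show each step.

39vw − 69w + 9w^2 − 45v + 42 + 12v^2

(9w − 6 + 3v)(4v − 7 + w)
= 36vw − 63w + 9w^2 − 24v + 42 − 6w + 12v^2 − 21v + 3vw    [distributive law]
= 39vw − 69w + 9w^2 − 45v + 42 + 12v^2    [combine like terms]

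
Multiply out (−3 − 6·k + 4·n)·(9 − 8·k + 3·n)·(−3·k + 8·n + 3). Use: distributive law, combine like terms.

−9·k − 135·n − 81 + 234·k² − 471·k·n + 252·n² − 144·k³ + 534·k²·n − 436·k·n² + 96·n³

(−3 − 6·k + 4·n)·(9 − 8·k + 3·n)·(−3·k + 8·n + 3)
= (−27 + 24·k − 9·n − 54·k + 48·k² − 18·k·n + 36·n − 32·k·n + 12·n²)·(−3·k + 8·n + 3)    [distributive law]
= (−27 − 30·k + 27·n + 48·k² − 50·k·n + 12·n²)·(−3·k + 8·n + 3)    [combine like terms]
= 81·k − 216·n − 81 + 90·k² − 240·k·n − 90·k − 81·k·n + 216·n² + 81·n − 144·k³ + 384·k²·n + 144·k² + 150·k²·n − 400·k·n² − 150·k·n − 36·k·n² + 96·n³ + 36·n²    [distributive law]
= −9·k − 135·n − 81 + 234·k² − 471·k·n + 252·n² − 144·k³ + 534·k²·n − 436·k·n² + 96·n³    [combine like terms]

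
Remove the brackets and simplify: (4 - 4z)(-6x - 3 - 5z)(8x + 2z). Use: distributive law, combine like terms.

-192x^2 - 112xz - 96x - 24z - 16z^2 + 192x^2z + 208xz^2 + 40z^3

(4 - 4z)(-6x - 3 - 5z)(8x + 2z)
= (-24x - 12 - 20z + 24xz + 12z + 20z^2)(8x + 2z)    [distributive law]
= (-24x - 12 - 8z + 24xz + 20z^2)(8x + 2z)    [combine like terms]
= -192x^2 - 48xz - 96x - 24z - 64xz - 16z^2 + 192x^2z + 48xz^2 + 160xz^2 + 40z^3    [distributive law]
= -192x^2 - 112xz - 96x - 24z - 16z^2 + 192x^2z + 208xz^2 + 40z^3    [combine like terms]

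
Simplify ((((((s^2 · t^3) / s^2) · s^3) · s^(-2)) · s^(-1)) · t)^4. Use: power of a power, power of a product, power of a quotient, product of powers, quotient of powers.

t^16

((((((s^2 · t^3) / s^2) · s^3) · s^(-2)) · s^(-1)) · t)^4
= ((((((s^2 · t^3) / s^2) · s^3) · s^(-2)) · s^(-1))^4) · (t^4)    [power of a product]
= ((((((s^2 · t^3) / s^2) · s^3) · s^(-2))^4) · ((s^(-1))^4)) · (t^4)    [power of a product]
= ((((((s^2 · t^3) / s^2) · s^3)^4) · ((s^(-2))^4)) · ((s^(-1))^4)) · (t^4)    [power of a product]
= ((((((s^2 · t^3) / s^2)^4) · ((s^3)^4)) · ((s^(-2))^4)) · ((s^(-1))^4)) · (t^4)    [power of a product]
= ((((((s^2 · t^3)^4) / ((s^2)^4)) · ((s^3)^4)) · ((s^(-2))^4)) · ((s^(-1))^4)) · (t^4)    [power of a quotient]
= (((((((s^2)^4) · ((t^3)^4)) / ((s^2)^4)) · ((s^3)^4)) · ((s^(-2))^4)) · ((s^(-1))^4)) · (t^4)    [power of a product]
= (((((s^8 · ((t^3)^4)) / ((s^2)^4)) · ((s^3)^4)) · ((s^(-2))^4)) · ((s^(-1))^4)) · (t^4)    [power of a power]
= (((((s^8 · t^12) / ((s^2)^4)) · ((s^3)^4)) · ((s^(-2))^4)) · ((s^(-1))^4)) · (t^4)    [power of a power]
= (((((s^8 · t^12) / s^8) · ((s^3)^4)) · ((s^(-2))^4)) · ((s^(-1))^4)) · (t^4)    [power of a power]
= (((((s^8 · t^12) / s^8) · s^12) · ((s^(-2))^4)) · ((s^(-1))^4)) · (t^4)    [power of a power]
= (((((s^8 · t^12) / s^8) · s^12) · s^(-8)) · ((s^(-1))^4)) · (t^4)    [power of a power]
= (((((s^8 · t^12) / s^8) · s^12) · s^(-8)) · s^(-4)) · (t^4)    [power of a power]
= t^16    [quotient of powers; product of powers]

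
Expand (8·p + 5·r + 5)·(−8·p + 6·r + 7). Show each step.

−64·p^2 + 8·p·r + 16·p + 30·r^2 + 65·r + 35

(8·p + 5·r + 5)·(−8·p + 6·r + 7)
= −64·p^2 + 48·p·r + 56·p − 40·p·r + 30·r^2 + 35·r − 40·p + 30·r + 35    [distributive law]
= −64·p^2 + 8·p·r + 16·p + 30·r^2 + 65·r + 35    [combine like terms]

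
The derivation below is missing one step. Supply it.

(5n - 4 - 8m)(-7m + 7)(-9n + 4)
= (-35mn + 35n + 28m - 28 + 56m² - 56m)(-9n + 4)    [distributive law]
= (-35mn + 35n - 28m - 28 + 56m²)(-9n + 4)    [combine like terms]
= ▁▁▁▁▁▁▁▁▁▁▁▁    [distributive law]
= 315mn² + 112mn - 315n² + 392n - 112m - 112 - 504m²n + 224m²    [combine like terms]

By distributive law:

315mn² - 140mn - 315n² + 140n + 252mn - 112m + 252n - 112 - 504m²n + 224m²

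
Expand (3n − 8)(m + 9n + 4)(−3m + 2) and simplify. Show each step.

−9m^2n + 186mn − 81mn^2 + 54n^2 − 120n + 24m^2 + 80m − 64

(3n − 8)(m + 9n + 4)(−3m + 2)
= (3mn + 27n^2 + 12n − 8m − 72n − 32)(−3m + 2)    [distributive law]
= (3mn + 27n^2 − 60n − 8m − 32)(−3m + 2)    [combine like terms]
= −9m^2n + 6mn − 81mn^2 + 54n^2 + 180mn − 120n + 24m^2 − 16m + 96m − 64    [distributive law]
= −9m^2n + 186mn − 81mn^2 + 54n^2 − 120n + 24m^2 + 80m − 64    [combine like terms]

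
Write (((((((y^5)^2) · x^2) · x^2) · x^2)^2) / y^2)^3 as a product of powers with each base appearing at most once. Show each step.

x^36·y^54

(((((((y^5)^2) · x^2) · x^2) · x^2)^2) / y^2)^3
= (((((((y^5)^2) · x^2) · x^2) · x^2)^2)^3) / ((y^2)^3)    [power of a quotient]
= ((((((y^5)^2) · x^2) · x^2) · x^2)^6) / ((y^2)^3)    [power of a power]
= ((((((y^5)^2) · x^2) · x^2)^6) · ((x^2)^6)) / ((y^2)^3)    [power of a product]
= ((((((y^5)^2) · x^2)^6) · ((x^2)^6)) · ((x^2)^6)) / ((y^2)^3)    [power of a product]
= ((((((y^5)^2)^6) · ((x^2)^6)) · ((x^2)^6)) · ((x^2)^6)) / ((y^2)^3)    [power of a product]
= (((((y^5)^12) · ((x^2)^6)) · ((x^2)^6)) · ((x^2)^6)) / ((y^2)^3)    [power of a power]
= (((y^60 · ((x^2)^6)) · ((x^2)^6)) · ((x^2)^6)) / ((y^2)^3)    [power of a power]
= (((y^60 · x^12) · ((x^2)^6)) · ((x^2)^6)) / ((y^2)^3)    [power of a power]
= (((y^60 · x^12) · x^12) · ((x^2)^6)) / ((y^2)^3)    [power of a power]
= (((y^60 · x^12) · x^12) · x^12) / ((y^2)^3)    [power of a power]
= (((y^60 · x^12) · x^12) · x^12) / y^6    [power of a power]
= x^36·y^54    [quotient of powers; product of powers]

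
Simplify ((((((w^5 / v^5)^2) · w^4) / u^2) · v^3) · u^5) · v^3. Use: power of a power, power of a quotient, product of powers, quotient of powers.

((((((w^5 / v^5)^2) · w^4) / u^2) · v^3) · u^5) · v^3
= (((((((w^5)^2) / ((v^5)^2)) · w^4) / u^2) · v^3) · u^5) · v^3    [power of a quotient]
= (((((w^10 / ((v^5)^2)) · w^4) / u^2) · v^3) · u^5) · v^3    [power of a power]
= (((((w^10 / v^10) · w^4) / u^2) · v^3) · u^5) · v^3    [power of a power]
= u^3v^(-4)w^14    [quotient of powers; product of powers]

u^3v^(-4)w^14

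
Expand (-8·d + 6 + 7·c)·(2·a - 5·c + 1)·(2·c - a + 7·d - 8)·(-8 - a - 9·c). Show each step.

-1691·a·c·d - 170·a²·c·d - 69·a·c²·d - 348·a²·d - 16·a³·d + 952·a·d² + 112·a²·d² + 728·a·c·d² - 1866·a·d + 5793·c²·d + 1485·c³·d - 1736·c·d² - 2520·c²·d² + 3022·c·d + 448·d² - 848·d + 1242·a·c + 285·a²·c - 153·a·c² + 198·a² + 12·a³ + 864·a - 3636·c² - 1546·c³ - 1136·c + 384 + 63·a²·c² - 497·a·c³ + 14·a³·c + 630·c⁴

(-8·d + 6 + 7·c)·(2·a - 5·c + 1)·(2·c - a + 7·d - 8)·(-8 - a - 9·c)
= (-16·a·d + 40·c·d - 8·d + 12·a - 30·c + 6 + 14·a·c - 35·c² + 7·c)·(2·c - a + 7·d - 8)·(-8 - a - 9·c)    [distributive law]
= (-16·a·d + 40·c·d - 8·d + 12·a - 23·c + 6 + 14·a·c - 35·c²)·(2·c - a + 7·d - 8)·(-8 - a - 9·c)    [combine like terms]
= (-32·a·c·d + 16·a²·d - 112·a·d² + 128·a·d + 80·c²·d - 40·a·c·d + 280·c·d² - 320·c·d - 16·c·d + 8·a·d - 56·d² + 64·d + 24·a·c - 12·a² + 84·a·d - 96·a - 46·c² + 23·a·c - 161·c·d + 184·c + 12·c - 6·a + 42·d - 48 + 28·a·c² - 14·a²·c + 98·a·c·d - 112·a·c - 70·c³ + 35·a·c² - 245·c²·d + 280·c²)·(-8 - a - 9·c)    [distributive law]
= (26·a·c·d + 16·a²·d - 112·a·d² + 220·a·d - 165·c²·d + 280·c·d² - 497·c·d - 56·d² + 106·d - 65·a·c - 12·a² - 102·a + 234·c² + 196·c - 48 + 63·a·c² - 14·a²·c - 70·c³)·(-8 - a - 9·c)    [combine like terms]
= -208·a·c·d - 26·a²·c·d - 234·a·c²·d - 128·a²·d - 16·a³·d - 144·a²·c·d + 896·a·d² + 112·a²·d² + 1008·a·c·d² - 1760·a·d - 220·a²·d - 1980·a·c·d + 1320·c²·d + 165·a·c²·d + 1485·c³·d - 2240·c·d² - 280·a·c·d² - 2520·c²·d² + 3976·c·d + 497·a·c·d + 4473·c²·d + 448·d² + 56·a·d² + 504·c·d² - 848·d - 106·a·d - 954·c·d + 520·a·c + 65·a²·c + 585·a·c² + 96·a² + 12·a³ + 108·a²·c + 816·a + 102·a² + 918·a·c - 1872·c² - 234·a·c² - 2106·c³ - 1568·c - 196·a·c - 1764·c² + 384 + 48·a + 432·c - 504·a·c² - 63·a²·c² - 567·a·c³ + 112·a²·c + 14·a³·c + 126·a²·c² + 560·c³ + 70·a·c³ + 630·c⁴    [distributive law]
= -1691·a·c·d - 170·a²·c·d - 69·a·c²·d - 348·a²·d - 16·a³·d + 952·a·d² + 112·a²·d² + 728·a·c·d² - 1866·a·d + 5793·c²·d + 1485·c³·d - 1736·c·d² - 2520·c²·d² + 3022·c·d + 448·d² - 848·d + 1242·a·c + 285·a²·c - 153·a·c² + 198·a² + 12·a³ + 864·a - 3636·c² - 1546·c³ - 1136·c + 384 + 63·a²·c² - 497·a·c³ + 14·a³·c + 630·c⁴    [combine like terms]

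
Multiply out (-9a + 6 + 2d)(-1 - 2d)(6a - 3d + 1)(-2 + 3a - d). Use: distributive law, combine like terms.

(-9a + 6 + 2d)(-1 - 2d)(6a - 3d + 1)(-2 + 3a - d)
= (9a + 18ad - 6 - 12d - 2d - 4d^2)(6a - 3d + 1)(-2 + 3a - d)    [distributive law]
= (9a + 18ad - 6 - 14d - 4d^2)(6a - 3d + 1)(-2 + 3a - d)    [combine like terms]
= (54a^2 - 27ad + 9a + 108a^2d - 54ad^2 + 18ad - 36a + 18d - 6 - 84ad + 42d^2 - 14d - 24ad^2 + 12d^3 - 4d^2)(-2 + 3a - d)    [distributive law]
= (54a^2 - 93ad - 27a + 108a^2d - 78ad^2 + 4d - 6 + 38d^2 + 12d^3)(-2 + 3a - d)    [combine like terms]
= -108a^2 + 162a^3 - 54a^2d + 186ad - 279a^2d + 93ad^2 + 54a - 81a^2 + 27ad - 216a^2d + 324a^3d - 108a^2d^2 + 156ad^2 - 234a^2d^2 + 78ad^3 - 8d + 12ad - 4d^2 + 12 - 18a + 6d - 76d^2 + 114ad^2 - 38d^3 - 24d^3 + 36ad^3 - 12d^4    [distributive law]
= -189a^2 + 162a^3 - 549a^2d + 225ad + 363ad^2 + 36a + 324a^3d - 342a^2d^2 + 114ad^3 - 2d - 80d^2 + 12 - 62d^3 - 12d^4    [combine like terms]

-189a^2 + 162a^3 - 549a^2d + 225ad + 363ad^2 + 36a + 324a^3d - 342a^2d^2 + 114ad^3 - 2d - 80d^2 + 12 - 62d^3 - 12d^4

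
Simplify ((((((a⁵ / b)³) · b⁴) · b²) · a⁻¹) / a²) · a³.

a¹⁵b³

((((((a⁵ / b)³) · b⁴) · b²) · a⁻¹) / a²) · a³
= (((((((a⁵)³) / (b³)) · b⁴) · b²) · a⁻¹) / a²) · a³    [power of a quotient]
= (((((a¹⁵ / (b³)) · b⁴) · b²) · a⁻¹) / a²) · a³    [power of a power]
= a¹⁵b³    [quotient of powers; product of powers]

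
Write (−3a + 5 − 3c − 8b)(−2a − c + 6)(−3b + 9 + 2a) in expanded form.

(−3a + 5 − 3c − 8b)(−2a − c + 6)(−3b + 9 + 2a)
= (6a² + 3ac − 18a − 10a − 5c + 30 + 6ac + 3c² − 18c + 16ab + 8bc − 48b)(−3b + 9 + 2a)    [distributive law]
= (6a² + 9ac − 28a − 23c + 30 + 3c² + 16ab + 8bc − 48b)(−3b + 9 + 2a)    [combine like terms]
= −18a²b + 54a² + 12a³ − 27abc + 81ac + 18a²c + 84ab − 252a − 56a² + 69bc − 207c − 46ac − 90b + 270 + 60a − 9bc² + 27c² + 6ac² − 48ab² + 144ab + 32a²b − 24b²c + 72bc + 16abc + 144b² − 432b − 96ab    [distributive law]
= 14a²b − 2a² + 12a³ − 11abc + 35ac + 18a²c + 132ab − 192a + 141bc − 207c − 522b + 270 − 9bc² + 27c² + 6ac² − 48ab² − 24b²c + 144b²    [combine like terms]

14a²b − 2a² + 12a³ − 11abc + 35ac + 18a²c + 132ab − 192a + 141bc − 207c − 522b + 270 − 9bc² + 27c² + 6ac² − 48ab² − 24b²c + 144b²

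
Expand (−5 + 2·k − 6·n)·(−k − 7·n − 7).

(−5 + 2·k − 6·n)·(−k − 7·n − 7)
= 5·k + 35·n + 35 − 2·k^2 − 14·k·n − 14·k + 6·k·n + 42·n^2 + 42·n    [distributive law]
= −9·k + 77·n + 35 − 2·k^2 − 8·k·n + 42·n^2    [combine like terms]

−9·k + 77·n + 35 − 2·k^2 − 8·k·n + 42·n^2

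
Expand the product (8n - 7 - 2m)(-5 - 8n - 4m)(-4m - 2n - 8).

-12mn + 480n^2 - 198n + 288mn^2 + 128n^3 + 48m^2n - 444m - 280 - 216m^2 - 32m^3

(8n - 7 - 2m)(-5 - 8n - 4m)(-4m - 2n - 8)
= (-40n - 64n^2 - 32mn + 35 + 56n + 28m + 10m + 16mn + 8m^2)(-4m - 2n - 8)    [distributive law]
= (16n - 64n^2 - 16mn + 35 + 38m + 8m^2)(-4m - 2n - 8)    [combine like terms]
= -64mn - 32n^2 - 128n + 256mn^2 + 128n^3 + 512n^2 + 64m^2n + 32mn^2 + 128mn - 140m - 70n - 280 - 152m^2 - 76mn - 304m - 32m^3 - 16m^2n - 64m^2    [distributive law]
= -12mn + 480n^2 - 198n + 288mn^2 + 128n^3 + 48m^2n - 444m - 280 - 216m^2 - 32m^3    [combine like terms]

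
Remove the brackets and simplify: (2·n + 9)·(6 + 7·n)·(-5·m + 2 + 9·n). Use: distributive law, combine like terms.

-375·m·n + 636·n + 703·n² - 70·m·n² + 126·n³ - 270·m + 108

(2·n + 9)·(6 + 7·n)·(-5·m + 2 + 9·n)
= (12·n + 14·n² + 54 + 63·n)·(-5·m + 2 + 9·n)    [distributive law]
= (75·n + 14·n² + 54)·(-5·m + 2 + 9·n)    [combine like terms]
= -375·m·n + 150·n + 675·n² - 70·m·n² + 28·n² + 126·n³ - 270·m + 108 + 486·n    [distributive law]
= -375·m·n + 636·n + 703·n² - 70·m·n² + 126·n³ - 270·m + 108    [combine like terms]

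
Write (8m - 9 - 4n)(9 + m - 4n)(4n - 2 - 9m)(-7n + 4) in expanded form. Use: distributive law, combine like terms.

-3420mn² - 2925mn + 2412m + 5505m²n - 2332m² - 2492m²n² + 504m³n - 288m³ + 2016mn³ + 2140n² - 2430n + 648 - 448n⁴ + 480n³

(8m - 9 - 4n)(9 + m - 4n)(4n - 2 - 9m)(-7n + 4)
= (72m + 8m² - 32mn - 81 - 9m + 36n - 36n - 4mn + 16n²)(4n - 2 - 9m)(-7n + 4)    [distributive law]
= (63m + 8m² - 36mn - 81 + 16n²)(4n - 2 - 9m)(-7n + 4)    [combine like terms]
= (252mn - 126m - 567m² + 32m²n - 16m² - 72m³ - 144mn² + 72mn + 324m²n - 324n + 162 + 729m + 64n³ - 32n² - 144mn²)(-7n + 4)    [distributive law]
= (324mn + 603m - 583m² + 356m²n - 72m³ - 288mn² - 324n + 162 + 64n³ - 32n²)(-7n + 4)    [combine like terms]
= -2268mn² + 1296mn - 4221mn + 2412m + 4081m²n - 2332m² - 2492m²n² + 1424m²n + 504m³n - 288m³ + 2016mn³ - 1152mn² + 2268n² - 1296n - 1134n + 648 - 448n⁴ + 256n³ + 224n³ - 128n²    [distributive law]
= -3420mn² - 2925mn + 2412m + 5505m²n - 2332m² - 2492m²n² + 504m³n - 288m³ + 2016mn³ + 2140n² - 2430n + 648 - 448n⁴ + 480n³    [combine like terms]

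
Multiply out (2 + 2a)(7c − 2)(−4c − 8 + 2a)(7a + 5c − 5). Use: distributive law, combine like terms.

−452ac^2 − 280c^3 − 200c^2 − 212ac + 640c − 656a^2c + 104a − 160 + 208a^2 − 252a^2c^2 − 280ac^3 + 196a^3c − 56a^3

(2 + 2a)(7c − 2)(−4c − 8 + 2a)(7a + 5c − 5)
= (14c − 4 + 14ac − 4a)(−4c − 8 + 2a)(7a + 5c − 5)    [distributive law]
= (−56c^2 − 112c + 28ac + 16c + 32 − 8a − 56ac^2 − 112ac + 28a^2c + 16ac + 32a − 8a^2)(7a + 5c − 5)    [distributive law]
= (−56c^2 − 96c − 68ac + 32 + 24a − 56ac^2 + 28a^2c − 8a^2)(7a + 5c − 5)    [combine like terms]
= −392ac^2 − 280c^3 + 280c^2 − 672ac − 480c^2 + 480c − 476a^2c − 340ac^2 + 340ac + 224a + 160c − 160 + 168a^2 + 120ac − 120a − 392a^2c^2 − 280ac^3 + 280ac^2 + 196a^3c + 140a^2c^2 − 140a^2c − 56a^3 − 40a^2c + 40a^2    [distributive law]
= −452ac^2 − 280c^3 − 200c^2 − 212ac + 640c − 656a^2c + 104a − 160 + 208a^2 − 252a^2c^2 − 280ac^3 + 196a^3c − 56a^3    [combine like terms]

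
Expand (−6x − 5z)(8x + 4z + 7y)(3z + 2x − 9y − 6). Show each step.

(−6x − 5z)(8x + 4z + 7y)(3z + 2x − 9y − 6)
= (−48x² − 24xz − 42xy − 40xz − 20z² − 35yz)(3z + 2x − 9y − 6)    [distributive law]
= (−48x² − 64xz − 42xy − 20z² − 35yz)(3z + 2x − 9y − 6)    [combine like terms]
= −144x²z − 96x³ + 432x²y + 288x² − 192xz² − 128x²z + 576xyz + 384xz − 126xyz − 84x²y + 378xy² + 252xy − 60z³ − 40xz² + 180yz² + 120z² − 105yz² − 70xyz + 315y²z + 210yz    [distributive law]
= −272x²z − 96x³ + 348x²y + 288x² − 232xz² + 380xyz + 384xz + 378xy² + 252xy − 60z³ + 75yz² + 120z² + 315y²z + 210yz    [combine like terms]

−272x²z − 96x³ + 348x²y + 288x² − 232xz² + 380xyz + 384xz + 378xy² + 252xy − 60z³ + 75yz² + 120z² + 315y²z + 210yz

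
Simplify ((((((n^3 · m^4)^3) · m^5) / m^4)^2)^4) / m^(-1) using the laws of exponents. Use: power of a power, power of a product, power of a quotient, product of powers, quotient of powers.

m^105n^72

((((((n^3 · m^4)^3) · m^5) / m^4)^2)^4) / m^(-1)
= (((((n^3 · m^4)^3) · m^5) / m^4)^8) / m^(-1)    [power of a power]
= (((((n^3 · m^4)^3) · m^5)^8) / ((m^4)^8)) / m^(-1)    [power of a quotient]
= (((((n^3 · m^4)^3)^8) · ((m^5)^8)) / ((m^4)^8)) / m^(-1)    [power of a product]
= ((((n^3 · m^4)^24) · ((m^5)^8)) / ((m^4)^8)) / m^(-1)    [power of a power]
= (((((n^3)^24) · ((m^4)^24)) · ((m^5)^8)) / ((m^4)^8)) / m^(-1)    [power of a product]
= (((n^72 · ((m^4)^24)) · ((m^5)^8)) / ((m^4)^8)) / m^(-1)    [power of a power]
= (((n^72 · m^96) · ((m^5)^8)) / ((m^4)^8)) / m^(-1)    [power of a power]
= (((n^72 · m^96) · m^40) / ((m^4)^8)) / m^(-1)    [power of a power]
= (((n^72 · m^96) · m^40) / m^32) / m^(-1)    [power of a power]
= m^105n^72    [quotient of powers; product of powers]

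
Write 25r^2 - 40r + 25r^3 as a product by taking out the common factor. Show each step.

5r(5r - 8 + 5r^2)

25r^2 - 40r + 25r^3
= 5(5r^2 - 8r + 5r^3)    [factor out 5]
= 5r(5r - 8 + 5r^2)    [factor out r]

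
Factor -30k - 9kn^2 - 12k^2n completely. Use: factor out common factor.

-30k - 9kn^2 - 12k^2n
= 3(-10k - 3kn^2 - 4k^2n)    [factor out 3]
= 3k(-10 - 3n^2 - 4kn)    [factor out k]

3k(-10 - 3n^2 - 4kn)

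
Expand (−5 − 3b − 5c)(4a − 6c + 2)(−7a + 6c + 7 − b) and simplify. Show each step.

(−5 − 3b − 5c)(4a − 6c + 2)(−7a + 6c + 7 − b)
= (−20a + 30c − 10 − 12ab + 18bc − 6b − 20ac + 30c^2 − 10c)(−7a + 6c + 7 − b)    [distributive law]
= (−20a + 20c − 10 − 12ab + 18bc − 6b − 20ac + 30c^2)(−7a + 6c + 7 − b)    [combine like terms]
= 140a^2 − 120ac − 140a + 20ab − 140ac + 120c^2 + 140c − 20bc + 70a − 60c − 70 + 10b + 84a^2b − 72abc − 84ab + 12ab^2 − 126abc + 108bc^2 + 126bc − 18b^2c + 42ab − 36bc − 42b + 6b^2 + 140a^2c − 120ac^2 − 140ac + 20abc − 210ac^2 + 180c^3 + 210c^2 − 30bc^2    [distributive law]
= 140a^2 − 400ac − 70a − 22ab + 330c^2 + 80c + 70bc − 70 − 32b + 84a^2b − 178abc + 12ab^2 + 78bc^2 − 18b^2c + 6b^2 + 140a^2c − 330ac^2 + 180c^3    [combine like terms]

140a^2 − 400ac − 70a − 22ab + 330c^2 + 80c + 70bc − 70 − 32b + 84a^2b − 178abc + 12ab^2 + 78bc^2 − 18b^2c + 6b^2 + 140a^2c − 330ac^2 + 180c^3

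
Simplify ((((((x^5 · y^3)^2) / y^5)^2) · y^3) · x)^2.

x^42·y^10

((((((x^5 · y^3)^2) / y^5)^2) · y^3) · x)^2
= ((((((x^5 · y^3)^2) / y^5)^2) · y^3)^2) · (x^2)    [power of a product]
= ((((((x^5 · y^3)^2) / y^5)^2)^2) · ((y^3)^2)) · (x^2)    [power of a product]
= (((((x^5 · y^3)^2) / y^5)^4) · ((y^3)^2)) · (x^2)    [power of a power]
= (((((x^5 · y^3)^2)^4) / ((y^5)^4)) · ((y^3)^2)) · (x^2)    [power of a quotient]
= ((((x^5 · y^3)^8) / ((y^5)^4)) · ((y^3)^2)) · (x^2)    [power of a power]
= (((((x^5)^8) · ((y^3)^8)) / ((y^5)^4)) · ((y^3)^2)) · (x^2)    [power of a product]
= (((x^40 · ((y^3)^8)) / ((y^5)^4)) · ((y^3)^2)) · (x^2)    [power of a power]
= (((x^40 · y^24) / ((y^5)^4)) · ((y^3)^2)) · (x^2)    [power of a power]
= (((x^40 · y^24) / y^20) · ((y^3)^2)) · (x^2)    [power of a power]
= (((x^40 · y^24) / y^20) · y^6) · (x^2)    [power of a power]
= x^42·y^10    [quotient of powers; product of powers]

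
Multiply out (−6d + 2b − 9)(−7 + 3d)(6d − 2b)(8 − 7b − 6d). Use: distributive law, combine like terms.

−1548d^2 + 630bd^2 − 1404d^3 − 2802bd + 534b^2d + 324bd^3 + 648d^4 − 432b^2d^2 + 1106b^2 − 196b^3 + 84b^3d + 3024d − 1008b

(−6d + 2b − 9)(−7 + 3d)(6d − 2b)(8 − 7b − 6d)
= (42d − 18d^2 − 14b + 6bd + 63 − 27d)(6d − 2b)(8 − 7b − 6d)    [distributive law]
= (15d − 18d^2 − 14b + 6bd + 63)(6d − 2b)(8 − 7b − 6d)    [combine like terms]
= (90d^2 − 30bd − 108d^3 + 36bd^2 − 84bd + 28b^2 + 36bd^2 − 12b^2d + 378d − 126b)(8 − 7b − 6d)    [distributive law]
= (90d^2 − 114bd − 108d^3 + 72bd^2 + 28b^2 − 12b^2d + 378d − 126b)(8 − 7b − 6d)    [combine like terms]
= 720d^2 − 630bd^2 − 540d^3 − 912bd + 798b^2d + 684bd^2 − 864d^3 + 756bd^3 + 648d^4 + 576bd^2 − 504b^2d^2 − 432bd^3 + 224b^2 − 196b^3 − 168b^2d − 96b^2d + 84b^3d + 72b^2d^2 + 3024d − 2646bd − 2268d^2 − 1008b + 882b^2 + 756bd    [distributive law]
= −1548d^2 + 630bd^2 − 1404d^3 − 2802bd + 534b^2d + 324bd^3 + 648d^4 − 432b^2d^2 + 1106b^2 − 196b^3 + 84b^3d + 3024d − 1008b    [combine like terms]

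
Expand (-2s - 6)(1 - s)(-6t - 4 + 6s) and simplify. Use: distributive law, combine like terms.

(-2s - 6)(1 - s)(-6t - 4 + 6s)
= (-2s + 2s^2 - 6 + 6s)(-6t - 4 + 6s)    [distributive law]
= (4s + 2s^2 - 6)(-6t - 4 + 6s)    [combine like terms]
= -24st - 16s + 24s^2 - 12s^2t - 8s^2 + 12s^3 + 36t + 24 - 36s    [distributive law]
= -24st - 52s + 16s^2 - 12s^2t + 12s^3 + 36t + 24    [combine like terms]

-24st - 52s + 16s^2 - 12s^2t + 12s^3 + 36t + 24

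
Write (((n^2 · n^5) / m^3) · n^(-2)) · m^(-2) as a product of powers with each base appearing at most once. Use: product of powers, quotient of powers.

m^(-5)n^5

(((n^2 · n^5) / m^3) · n^(-2)) · m^(-2)
= ((n^7 / m^3) · n^(-2)) · m^(-2)    [product of powers]
= m^(-5)n^5    [quotient of powers; product of powers]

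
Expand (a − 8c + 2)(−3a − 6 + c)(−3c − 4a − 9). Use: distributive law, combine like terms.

−91a^2c + 12a^3 + 75a^2 − 389ac + 156a − 43ac^2 − 78c^2 − 414c + 24c^3 + 108

(a − 8c + 2)(−3a − 6 + c)(−3c − 4a − 9)
= (−3a^2 − 6a + ac + 24ac + 48c − 8c^2 − 6a − 12 + 2c)(−3c − 4a − 9)    [distributive law]
= (−3a^2 − 12a + 25ac + 50c − 8c^2 − 12)(−3c − 4a − 9)    [combine like terms]
= 9a^2c + 12a^3 + 27a^2 + 36ac + 48a^2 + 108a − 75ac^2 − 100a^2c − 225ac − 150c^2 − 200ac − 450c + 24c^3 + 32ac^2 + 72c^2 + 36c + 48a + 108    [distributive law]
= −91a^2c + 12a^3 + 75a^2 − 389ac + 156a − 43ac^2 − 78c^2 − 414c + 24c^3 + 108    [combine like terms]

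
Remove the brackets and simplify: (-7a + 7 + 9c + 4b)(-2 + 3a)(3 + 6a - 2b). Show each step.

(-7a + 7 + 9c + 4b)(-2 + 3a)(3 + 6a - 2b)
= (14a - 21a^2 - 14 + 21a - 18c + 27ac - 8b + 12ab)(3 + 6a - 2b)    [distributive law]
= (35a - 21a^2 - 14 - 18c + 27ac - 8b + 12ab)(3 + 6a - 2b)    [combine like terms]
= 105a + 210a^2 - 70ab - 63a^2 - 126a^3 + 42a^2b - 42 - 84a + 28b - 54c - 108ac + 36bc + 81ac + 162a^2c - 54abc - 24b - 48ab + 16b^2 + 36ab + 72a^2b - 24ab^2    [distributive law]
= 21a + 147a^2 - 82ab - 126a^3 + 114a^2b - 42 + 4b - 54c - 27ac + 36bc + 162a^2c - 54abc + 16b^2 - 24ab^2    [combine like terms]

21a + 147a^2 - 82ab - 126a^3 + 114a^2b - 42 + 4b - 54c - 27ac + 36bc + 162a^2c - 54abc + 16b^2 - 24ab^2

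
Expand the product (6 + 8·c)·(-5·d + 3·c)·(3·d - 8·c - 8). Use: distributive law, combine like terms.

-90·d^2 + 614·c·d + 240·d - 336·c^2 - 144·c - 120·c·d^2 + 392·c^2·d - 192·c^3

(6 + 8·c)·(-5·d + 3·c)·(3·d - 8·c - 8)
= (-30·d + 18·c - 40·c·d + 24·c^2)·(3·d - 8·c - 8)    [distributive law]
= -90·d^2 + 240·c·d + 240·d + 54·c·d - 144·c^2 - 144·c - 120·c·d^2 + 320·c^2·d + 320·c·d + 72·c^2·d - 192·c^3 - 192·c^2    [distributive law]
= -90·d^2 + 614·c·d + 240·d - 336·c^2 - 144·c - 120·c·d^2 + 392·c^2·d - 192·c^3    [combine like terms]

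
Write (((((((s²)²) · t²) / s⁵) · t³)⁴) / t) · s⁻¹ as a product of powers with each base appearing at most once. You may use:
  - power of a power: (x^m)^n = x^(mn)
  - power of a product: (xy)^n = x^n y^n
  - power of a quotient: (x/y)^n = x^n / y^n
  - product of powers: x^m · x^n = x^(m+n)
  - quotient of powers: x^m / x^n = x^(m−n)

(((((((s²)²) · t²) / s⁵) · t³)⁴) / t) · s⁻¹
= (((((((s²)²) · t²) / s⁵)⁴) · ((t³)⁴)) / t) · s⁻¹    [power of a product]
= (((((((s²)²) · t²)⁴) / ((s⁵)⁴)) · ((t³)⁴)) / t) · s⁻¹    [power of a quotient]
= (((((((s²)²)⁴) · ((t²)⁴)) / ((s⁵)⁴)) · ((t³)⁴)) / t) · s⁻¹    [power of a product]
= ((((((s²)⁸) · ((t²)⁴)) / ((s⁵)⁴)) · ((t³)⁴)) / t) · s⁻¹    [power of a power]
= ((((s¹⁶ · ((t²)⁴)) / ((s⁵)⁴)) · ((t³)⁴)) / t) · s⁻¹    [power of a power]
= ((((s¹⁶ · t⁸) / ((s⁵)⁴)) · ((t³)⁴)) / t) · s⁻¹    [power of a power]
= ((((s¹⁶ · t⁸) / s²⁰) · ((t³)⁴)) / t) · s⁻¹    [power of a power]
= ((((s¹⁶ · t⁸) / s²⁰) · t¹²) / t) · s⁻¹    [power of a power]
= s⁻⁵t¹⁹    [quotient of powers; product of powers]

s⁻⁵t¹⁹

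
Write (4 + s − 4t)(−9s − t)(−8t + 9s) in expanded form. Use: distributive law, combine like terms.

(4 + s − 4t)(−9s − t)(−8t + 9s)
= (−36s − 4t − 9s^2 − st + 36st + 4t^2)(−8t + 9s)    [distributive law]
= (−36s − 4t − 9s^2 + 35st + 4t^2)(−8t + 9s)    [combine like terms]
= 288st − 324s^2 + 32t^2 − 36st + 72s^2t − 81s^3 − 280st^2 + 315s^2t − 32t^3 + 36st^2    [distributive law]
= 252st − 324s^2 + 32t^2 + 387s^2t − 81s^3 − 244st^2 − 32t^3    [combine like terms]

252st − 324s^2 + 32t^2 + 387s^2t − 81s^3 − 244st^2 − 32t^3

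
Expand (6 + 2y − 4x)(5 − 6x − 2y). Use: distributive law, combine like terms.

30 − 56x − 2y − 4xy − 4y^2 + 24x^2

(6 + 2y − 4x)(5 − 6x − 2y)
= 30 − 36x − 12y + 10y − 12xy − 4y^2 − 20x + 24x^2 + 8xy    [distributive law]
= 30 − 56x − 2y − 4xy − 4y^2 + 24x^2    [combine like terms]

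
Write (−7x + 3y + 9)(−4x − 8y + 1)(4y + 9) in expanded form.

(−7x + 3y + 9)(−4x − 8y + 1)(4y + 9)
= (28x^2 + 56xy − 7x − 12xy − 24y^2 + 3y − 36x − 72y + 9)(4y + 9)    [distributive law]
= (28x^2 + 44xy − 43x − 24y^2 − 69y + 9)(4y + 9)    [combine like terms]
= 112x^2y + 252x^2 + 176xy^2 + 396xy − 172xy − 387x − 96y^3 − 216y^2 − 276y^2 − 621y + 36y + 81    [distributive law]
= 112x^2y + 252x^2 + 176xy^2 + 224xy − 387x − 96y^3 − 492y^2 − 585y + 81    [combine like terms]

112x^2y + 252x^2 + 176xy^2 + 224xy − 387x − 96y^3 − 492y^2 − 585y + 81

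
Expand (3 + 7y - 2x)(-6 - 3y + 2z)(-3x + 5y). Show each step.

54x - 90y + 213xy - 255y^2 - 18xz + 30yz + 93xy^2 - 105y^3 - 62xyz + 70y^2z - 36x^2 - 18x^2y + 12x^2z

(3 + 7y - 2x)(-6 - 3y + 2z)(-3x + 5y)
= (-18 - 9y + 6z - 42y - 21y^2 + 14yz + 12x + 6xy - 4xz)(-3x + 5y)    [distributive law]
= (-18 - 51y + 6z - 21y^2 + 14yz + 12x + 6xy - 4xz)(-3x + 5y)    [combine like terms]
= 54x - 90y + 153xy - 255y^2 - 18xz + 30yz + 63xy^2 - 105y^3 - 42xyz + 70y^2z - 36x^2 + 60xy - 18x^2y + 30xy^2 + 12x^2z - 20xyz    [distributive law]
= 54x - 90y + 213xy - 255y^2 - 18xz + 30yz + 93xy^2 - 105y^3 - 62xyz + 70y^2z - 36x^2 - 18x^2y + 12x^2z    [combine like terms]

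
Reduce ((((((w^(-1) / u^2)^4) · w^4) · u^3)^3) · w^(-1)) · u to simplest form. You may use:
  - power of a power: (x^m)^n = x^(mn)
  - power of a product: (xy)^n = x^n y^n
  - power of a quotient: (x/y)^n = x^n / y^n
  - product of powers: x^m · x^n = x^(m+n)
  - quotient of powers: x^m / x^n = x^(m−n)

u^(-14)w^(-1)

((((((w^(-1) / u^2)^4) · w^4) · u^3)^3) · w^(-1)) · u
= ((((((w^(-1) / u^2)^4) · w^4)^3) · ((u^3)^3)) · w^(-1)) · u    [power of a product]
= ((((((w^(-1) / u^2)^4)^3) · ((w^4)^3)) · ((u^3)^3)) · w^(-1)) · u    [power of a product]
= (((((w^(-1) / u^2)^12) · ((w^4)^3)) · ((u^3)^3)) · w^(-1)) · u    [power of a power]
= ((((((w^(-1))^12) / ((u^2)^12)) · ((w^4)^3)) · ((u^3)^3)) · w^(-1)) · u    [power of a quotient]
= ((((w^(-12) / ((u^2)^12)) · ((w^4)^3)) · ((u^3)^3)) · w^(-1)) · u    [power of a power]
= ((((w^(-12) / u^24) · ((w^4)^3)) · ((u^3)^3)) · w^(-1)) · u    [power of a power]
= ((((w^(-12) / u^24) · w^12) · ((u^3)^3)) · w^(-1)) · u    [power of a power]
= ((((w^(-12) / u^24) · w^12) · u^9) · w^(-1)) · u    [power of a power]
= u^(-14)w^(-1)    [quotient of powers; product of powers]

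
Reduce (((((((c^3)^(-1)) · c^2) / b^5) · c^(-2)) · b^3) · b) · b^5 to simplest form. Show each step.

(((((((c^3)^(-1)) · c^2) / b^5) · c^(-2)) · b^3) · b) · b^5
= (((((c^(-3) · c^2) / b^5) · c^(-2)) · b^3) · b) · b^5    [power of a power]
= ((((c^(-1) / b^5) · c^(-2)) · b^3) · b) · b^5    [product of powers]
= b^4·c^(-3)    [quotient of powers; product of powers]

b^4·c^(-3)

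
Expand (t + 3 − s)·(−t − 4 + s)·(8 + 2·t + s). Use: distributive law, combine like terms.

−22·t^2 − 2·t^3 + 3·s·t^2 − 80·t + 23·s·t − 96 + 44·s − s^2 − s^3

(t + 3 − s)·(−t − 4 + s)·(8 + 2·t + s)
= (−t^2 − 4·t + s·t − 3·t − 12 + 3·s + s·t + 4·s − s^2)·(8 + 2·t + s)    [distributive law]
= (−t^2 − 7·t + 2·s·t − 12 + 7·s − s^2)·(8 + 2·t + s)    [combine like terms]
= −8·t^2 − 2·t^3 − s·t^2 − 56·t − 14·t^2 − 7·s·t + 16·s·t + 4·s·t^2 + 2·s^2·t − 96 − 24·t − 12·s + 56·s + 14·s·t + 7·s^2 − 8·s^2 − 2·s^2·t − s^3    [distributive law]
= −22·t^2 − 2·t^3 + 3·s·t^2 − 80·t + 23·s·t − 96 + 44·s − s^2 − s^3    [combine like terms]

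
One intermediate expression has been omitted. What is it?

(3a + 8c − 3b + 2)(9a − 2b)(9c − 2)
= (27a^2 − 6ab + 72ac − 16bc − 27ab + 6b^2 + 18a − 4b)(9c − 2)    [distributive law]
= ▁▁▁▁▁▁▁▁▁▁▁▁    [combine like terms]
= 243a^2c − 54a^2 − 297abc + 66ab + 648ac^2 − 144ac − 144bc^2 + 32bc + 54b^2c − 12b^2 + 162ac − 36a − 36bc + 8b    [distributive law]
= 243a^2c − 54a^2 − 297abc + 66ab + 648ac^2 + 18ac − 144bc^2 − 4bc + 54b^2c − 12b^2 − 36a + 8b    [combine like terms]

After combine like terms, the bracketed line is:

(27a^2 − 33ab + 72ac − 16bc + 6b^2 + 18a − 4b)(9c − 2)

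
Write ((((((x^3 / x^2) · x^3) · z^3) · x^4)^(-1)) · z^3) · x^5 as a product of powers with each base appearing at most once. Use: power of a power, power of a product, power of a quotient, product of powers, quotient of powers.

((((((x^3 / x^2) · x^3) · z^3) · x^4)^(-1)) · z^3) · x^5
= ((((((x^3 / x^2) · x^3) · z^3)^(-1)) · ((x^4)^(-1))) · z^3) · x^5    [power of a product]
= ((((((x^3 / x^2) · x^3)^(-1)) · ((z^3)^(-1))) · ((x^4)^(-1))) · z^3) · x^5    [power of a product]
= ((((((x^3 / x^2)^(-1)) · ((x^3)^(-1))) · ((z^3)^(-1))) · ((x^4)^(-1))) · z^3) · x^5    [power of a product]
= (((((((x^3)^(-1)) / ((x^2)^(-1))) · ((x^3)^(-1))) · ((z^3)^(-1))) · ((x^4)^(-1))) · z^3) · x^5    [power of a quotient]
= (((((x^(-3) / ((x^2)^(-1))) · ((x^3)^(-1))) · ((z^3)^(-1))) · ((x^4)^(-1))) · z^3) · x^5    [power of a power]
= (((((x^(-3) / x^(-2)) · ((x^3)^(-1))) · ((z^3)^(-1))) · ((x^4)^(-1))) · z^3) · x^5    [power of a power]
= ((((x^(-1) · ((x^3)^(-1))) · ((z^3)^(-1))) · ((x^4)^(-1))) · z^3) · x^5    [quotient of powers]
= ((((x^(-1) · x^(-3)) · ((z^3)^(-1))) · ((x^4)^(-1))) · z^3) · x^5    [power of a power]
= (((x^(-4) · ((z^3)^(-1))) · ((x^4)^(-1))) · z^3) · x^5    [product of powers]
= (((x^(-4) · z^(-3)) · ((x^4)^(-1))) · z^3) · x^5    [power of a power]
= (((x^(-4) · z^(-3)) · x^(-4)) · z^3) · x^5    [power of a power]
= x^(-3)    [product of powers]

x^(-3)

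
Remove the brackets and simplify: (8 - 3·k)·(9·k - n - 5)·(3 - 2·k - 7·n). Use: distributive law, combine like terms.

341·k - 255·k^2 - 584·k·n + 256·n + 56·n^2 - 120 + 54·k^3 + 183·k^2·n - 21·k·n^2

(8 - 3·k)·(9·k - n - 5)·(3 - 2·k - 7·n)
= (72·k - 8·n - 40 - 27·k^2 + 3·k·n + 15·k)·(3 - 2·k - 7·n)    [distributive law]
= (87·k - 8·n - 40 - 27·k^2 + 3·k·n)·(3 - 2·k - 7·n)    [combine like terms]
= 261·k - 174·k^2 - 609·k·n - 24·n + 16·k·n + 56·n^2 - 120 + 80·k + 280·n - 81·k^2 + 54·k^3 + 189·k^2·n + 9·k·n - 6·k^2·n - 21·k·n^2    [distributive law]
= 341·k - 255·k^2 - 584·k·n + 256·n + 56·n^2 - 120 + 54·k^3 + 183·k^2·n - 21·k·n^2    [combine like terms]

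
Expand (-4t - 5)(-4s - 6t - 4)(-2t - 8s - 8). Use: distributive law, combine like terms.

-224st^2 - 128s^2t - 536st - 48t^3 - 284t^2 - 408t - 160s^2 - 320s - 160

(-4t - 5)(-4s - 6t - 4)(-2t - 8s - 8)
= (16st + 24t^2 + 16t + 20s + 30t + 20)(-2t - 8s - 8)    [distributive law]
= (16st + 24t^2 + 46t + 20s + 20)(-2t - 8s - 8)    [combine like terms]
= -32st^2 - 128s^2t - 128st - 48t^3 - 192st^2 - 192t^2 - 92t^2 - 368st - 368t - 40st - 160s^2 - 160s - 40t - 160s - 160    [distributive law]
= -224st^2 - 128s^2t - 536st - 48t^3 - 284t^2 - 408t - 160s^2 - 320s - 160    [combine like terms]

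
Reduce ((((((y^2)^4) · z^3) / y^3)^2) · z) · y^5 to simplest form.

((((((y^2)^4) · z^3) / y^3)^2) · z) · y^5
= ((((((y^2)^4) · z^3)^2) / ((y^3)^2)) · z) · y^5    [power of a quotient]
= ((((((y^2)^4)^2) · ((z^3)^2)) / ((y^3)^2)) · z) · y^5    [power of a product]
= (((((y^2)^8) · ((z^3)^2)) / ((y^3)^2)) · z) · y^5    [power of a power]
= (((y^16 · ((z^3)^2)) / ((y^3)^2)) · z) · y^5    [power of a power]
= (((y^16 · z^6) / ((y^3)^2)) · z) · y^5    [power of a power]
= (((y^16 · z^6) / y^6) · z) · y^5    [power of a power]
= y^15·z^7    [quotient of powers; product of powers]

y^15·z^7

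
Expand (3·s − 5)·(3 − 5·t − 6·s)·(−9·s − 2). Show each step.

(3·s − 5)·(3 − 5·t − 6·s)·(−9·s − 2)
= (9·s − 15·s·t − 18·s² − 15 + 25·t + 30·s)·(−9·s − 2)    [distributive law]
= (39·s − 15·s·t − 18·s² − 15 + 25·t)·(−9·s − 2)    [combine like terms]
= −351·s² − 78·s + 135·s²·t + 30·s·t + 162·s³ + 36·s² + 135·s + 30 − 225·s·t − 50·t    [distributive law]
= −315·s² + 57·s + 135·s²·t − 195·s·t + 162·s³ + 30 − 50·t    [combine like terms]

−315·s² + 57·s + 135·s²·t − 195·s·t + 162·s³ + 30 − 50·t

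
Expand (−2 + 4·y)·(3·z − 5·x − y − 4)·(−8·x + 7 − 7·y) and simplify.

(−2 + 4·y)·(3·z − 5·x − y − 4)·(−8·x + 7 − 7·y)
= (−6·z + 10·x + 2·y + 8 + 12·y·z − 20·x·y − 4·y^2 − 16·y)·(−8·x + 7 − 7·y)    [distributive law]
= (−6·z + 10·x − 14·y + 8 + 12·y·z − 20·x·y − 4·y^2)·(−8·x + 7 − 7·y)    [combine like terms]
= 48·x·z − 42·z + 42·y·z − 80·x^2 + 70·x − 70·x·y + 112·x·y − 98·y + 98·y^2 − 64·x + 56 − 56·y − 96·x·y·z + 84·y·z − 84·y^2·z + 160·x^2·y − 140·x·y + 140·x·y^2 + 32·x·y^2 − 28·y^2 + 28·y^3    [distributive law]
= 48·x·z − 42·z + 126·y·z − 80·x^2 + 6·x − 98·x·y − 154·y + 70·y^2 + 56 − 96·x·y·z − 84·y^2·z + 160·x^2·y + 172·x·y^2 + 28·y^3    [combine like terms]

48·x·z − 42·z + 126·y·z − 80·x^2 + 6·x − 98·x·y − 154·y + 70·y^2 + 56 − 96·x·y·z − 84·y^2·z + 160·x^2·y + 172·x·y^2 + 28·y^3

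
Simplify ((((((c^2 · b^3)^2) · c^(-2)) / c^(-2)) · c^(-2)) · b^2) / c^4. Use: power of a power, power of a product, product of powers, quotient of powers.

((((((c^2 · b^3)^2) · c^(-2)) / c^(-2)) · c^(-2)) · b^2) / c^4
= (((((((c^2)^2) · ((b^3)^2)) · c^(-2)) / c^(-2)) · c^(-2)) · b^2) / c^4    [power of a product]
= (((((c^4 · ((b^3)^2)) · c^(-2)) / c^(-2)) · c^(-2)) · b^2) / c^4    [power of a power]
= (((((c^4 · b^6) · c^(-2)) / c^(-2)) · c^(-2)) · b^2) / c^4    [power of a power]
= b^8·c^(-2)    [quotient of powers; product of powers]

b^8·c^(-2)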